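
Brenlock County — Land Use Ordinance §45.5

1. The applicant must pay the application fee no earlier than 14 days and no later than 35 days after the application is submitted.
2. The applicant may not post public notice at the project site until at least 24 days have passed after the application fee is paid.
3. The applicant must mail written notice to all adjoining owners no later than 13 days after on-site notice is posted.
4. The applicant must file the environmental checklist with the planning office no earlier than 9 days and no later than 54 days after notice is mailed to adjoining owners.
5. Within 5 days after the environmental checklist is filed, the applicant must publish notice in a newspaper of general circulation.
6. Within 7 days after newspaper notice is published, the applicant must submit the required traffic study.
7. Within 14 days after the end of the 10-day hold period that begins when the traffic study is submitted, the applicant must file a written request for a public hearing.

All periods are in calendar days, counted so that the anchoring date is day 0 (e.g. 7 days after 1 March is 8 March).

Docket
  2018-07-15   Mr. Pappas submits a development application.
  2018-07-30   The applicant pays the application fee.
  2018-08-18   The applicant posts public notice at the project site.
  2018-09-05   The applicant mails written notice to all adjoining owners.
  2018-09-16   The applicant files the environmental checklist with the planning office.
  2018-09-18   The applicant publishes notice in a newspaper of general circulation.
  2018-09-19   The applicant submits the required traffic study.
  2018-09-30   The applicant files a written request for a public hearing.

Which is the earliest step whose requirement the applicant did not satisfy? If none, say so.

Step 2

(1) the permitted window runs from 2018-07-15 + 14 = 2018-07-29 to 2018-07-15 + 35 = 2018-08-19; done 2018-07-30, which is between those dates.
(2) permitted from 2018-07-30 + 24 days = 2018-08-23 onward; done 2018-08-18 — 5 days too early.
Later steps need not be reached.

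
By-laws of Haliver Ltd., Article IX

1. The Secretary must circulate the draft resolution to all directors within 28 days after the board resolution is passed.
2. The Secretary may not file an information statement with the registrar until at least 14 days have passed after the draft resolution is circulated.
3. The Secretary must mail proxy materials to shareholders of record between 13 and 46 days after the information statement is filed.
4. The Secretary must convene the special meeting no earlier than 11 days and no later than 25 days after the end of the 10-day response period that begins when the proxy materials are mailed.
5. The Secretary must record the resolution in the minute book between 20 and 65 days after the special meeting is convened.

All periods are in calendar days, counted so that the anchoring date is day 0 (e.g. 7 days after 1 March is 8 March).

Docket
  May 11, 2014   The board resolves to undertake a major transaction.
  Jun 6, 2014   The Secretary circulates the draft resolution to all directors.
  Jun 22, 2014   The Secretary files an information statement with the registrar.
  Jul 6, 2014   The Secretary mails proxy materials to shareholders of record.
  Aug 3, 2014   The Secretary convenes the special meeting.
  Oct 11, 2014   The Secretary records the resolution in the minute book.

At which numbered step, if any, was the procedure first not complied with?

Step 1: 28 days after May 11, 2014 (when the board resolution is passed) is Jun 8, 2014; Jun 6, 2014 is within that limit.
Step 2: the earliest permitted date is 14 days after Jun 6, 2014 (when the draft resolution is circulated), i.e. Jun 20, 2014; done Jun 22, 2014, after the minimum wait.
Step 3: the window is 13–46 days after Jun 22, 2014 (when the information statement is filed), so Jul 5, 2014 through Aug 7, 2014; done Jul 6, 2014, which is between those dates.
Step 4: the window is 11–25 days after Jul 16, 2014 (end of the 10-day response period, which began when the proxy materials are mailed on Jul 6, 2014), so Jul 27, 2014 through Aug 10, 2014; done Aug 3, 2014 — within the window.
Step 5: the window is 20–65 days after Aug 3, 2014 (when the special meeting is convened), so Aug 23, 2014 through Oct 7, 2014; done Oct 11, 2014 — 4 days after the window closed.
The analysis stops there.

Step 5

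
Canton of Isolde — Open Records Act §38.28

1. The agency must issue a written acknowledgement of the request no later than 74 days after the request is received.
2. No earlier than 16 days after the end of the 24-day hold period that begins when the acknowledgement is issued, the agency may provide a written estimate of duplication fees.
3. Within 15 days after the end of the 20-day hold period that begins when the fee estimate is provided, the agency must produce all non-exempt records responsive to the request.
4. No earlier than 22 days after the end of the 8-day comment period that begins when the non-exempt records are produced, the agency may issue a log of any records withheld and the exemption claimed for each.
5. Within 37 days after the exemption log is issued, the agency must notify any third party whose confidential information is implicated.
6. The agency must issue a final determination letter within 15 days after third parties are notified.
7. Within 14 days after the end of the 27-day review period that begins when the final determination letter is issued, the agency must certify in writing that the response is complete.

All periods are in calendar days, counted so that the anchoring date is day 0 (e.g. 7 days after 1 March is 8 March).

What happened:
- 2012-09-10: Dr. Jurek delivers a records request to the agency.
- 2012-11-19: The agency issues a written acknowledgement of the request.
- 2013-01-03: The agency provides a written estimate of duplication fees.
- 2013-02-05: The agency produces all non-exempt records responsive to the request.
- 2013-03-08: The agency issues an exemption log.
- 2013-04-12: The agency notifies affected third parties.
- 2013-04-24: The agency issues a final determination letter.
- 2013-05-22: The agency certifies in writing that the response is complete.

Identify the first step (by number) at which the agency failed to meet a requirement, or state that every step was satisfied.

None — every step was satisfied

(1) due by 2012-09-10 + 74 days = 2012-11-23; completed 2012-11-19, before the deadline.
(2) permitted from 2012-12-13 + 16 days = 2012-12-29 onward; 2013-01-03 is on or after that date.
(3) due by 2013-01-23 + 15 days = 2013-02-07; completed 2013-02-05, before the deadline.
(4) permitted from 2013-02-13 + 22 days = 2013-03-07 onward; done 2013-03-08, after the minimum wait.
(5) due by 2013-03-08 + 37 days = 2013-04-14; 2013-04-12 is within that limit.
(6) due by 2013-04-12 + 15 days = 2013-04-27; 2013-04-24 is within that limit.
(7) due by 2013-05-21 + 14 days = 2013-06-04; completed 2013-05-22, before the deadline.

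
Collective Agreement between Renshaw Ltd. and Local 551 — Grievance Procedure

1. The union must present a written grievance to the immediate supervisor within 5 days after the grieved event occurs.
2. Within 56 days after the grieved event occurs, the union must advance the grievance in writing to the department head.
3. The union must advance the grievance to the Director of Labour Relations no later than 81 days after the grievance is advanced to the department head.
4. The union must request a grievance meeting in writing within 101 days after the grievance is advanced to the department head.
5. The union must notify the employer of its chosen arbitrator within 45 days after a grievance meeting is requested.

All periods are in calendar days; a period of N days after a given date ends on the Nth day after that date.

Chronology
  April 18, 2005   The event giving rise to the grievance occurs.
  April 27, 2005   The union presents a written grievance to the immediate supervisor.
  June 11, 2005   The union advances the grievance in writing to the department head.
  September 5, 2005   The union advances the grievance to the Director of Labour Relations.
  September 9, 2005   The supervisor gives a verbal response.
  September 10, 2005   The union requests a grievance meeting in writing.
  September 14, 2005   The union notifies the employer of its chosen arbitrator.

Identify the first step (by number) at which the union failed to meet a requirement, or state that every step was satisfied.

Step 1: 5 days after April 18, 2005 (when the grieved event occurs) is April 23, 2005; not done until April 27, 2005, 4 days after the deadline.
The analysis stops there.

Step 1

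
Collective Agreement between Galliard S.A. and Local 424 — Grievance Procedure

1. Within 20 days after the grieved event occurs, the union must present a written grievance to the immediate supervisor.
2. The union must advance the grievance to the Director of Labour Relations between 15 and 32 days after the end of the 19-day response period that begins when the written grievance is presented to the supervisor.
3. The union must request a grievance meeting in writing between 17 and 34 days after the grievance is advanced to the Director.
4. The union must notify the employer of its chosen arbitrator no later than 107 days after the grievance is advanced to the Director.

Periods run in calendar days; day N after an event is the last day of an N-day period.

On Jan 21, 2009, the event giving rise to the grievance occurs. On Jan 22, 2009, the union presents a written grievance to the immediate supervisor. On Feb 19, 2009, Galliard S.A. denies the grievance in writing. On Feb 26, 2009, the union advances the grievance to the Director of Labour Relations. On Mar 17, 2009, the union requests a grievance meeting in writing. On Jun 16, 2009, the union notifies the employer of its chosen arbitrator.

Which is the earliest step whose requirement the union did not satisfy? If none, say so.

(1) due by Jan 21, 2009 + 20 days = Feb 10, 2009; done Jan 22, 2009 — timely.
(2) the permitted window runs from Feb 10, 2009 + 15 = Feb 25, 2009 to Feb 10, 2009 + 32 = Mar 14, 2009; Feb 26, 2009 falls inside that range.
(3) the permitted window runs from Feb 26, 2009 + 17 = Mar 15, 2009 to Feb 26, 2009 + 34 = Apr 1, 2009; Mar 17, 2009 falls inside that range.
(4) due by Feb 26, 2009 + 107 days = Jun 13, 2009; not done until Jun 16, 2009, 3 days after the deadline.

Step 4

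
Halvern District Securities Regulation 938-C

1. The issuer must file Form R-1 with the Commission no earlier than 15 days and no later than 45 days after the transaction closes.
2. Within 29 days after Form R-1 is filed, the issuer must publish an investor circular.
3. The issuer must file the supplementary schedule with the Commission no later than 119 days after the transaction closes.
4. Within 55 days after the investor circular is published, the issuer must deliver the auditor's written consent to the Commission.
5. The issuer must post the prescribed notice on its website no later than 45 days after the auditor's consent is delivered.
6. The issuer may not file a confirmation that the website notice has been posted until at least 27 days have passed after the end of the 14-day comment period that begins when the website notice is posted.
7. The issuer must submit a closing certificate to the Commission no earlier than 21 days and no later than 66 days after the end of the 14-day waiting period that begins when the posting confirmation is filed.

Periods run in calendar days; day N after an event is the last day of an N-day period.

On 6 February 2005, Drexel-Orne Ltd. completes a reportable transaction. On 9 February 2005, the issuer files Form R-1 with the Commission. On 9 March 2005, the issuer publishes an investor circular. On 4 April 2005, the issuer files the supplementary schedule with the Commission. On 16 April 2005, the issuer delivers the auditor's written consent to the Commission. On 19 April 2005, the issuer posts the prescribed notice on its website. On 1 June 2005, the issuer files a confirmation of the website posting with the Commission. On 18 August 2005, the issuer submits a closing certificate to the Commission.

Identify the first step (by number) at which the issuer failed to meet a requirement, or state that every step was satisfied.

(1) the permitted window runs from 6 February 2005 + 15 = 21 February 2005 to 6 February 2005 + 45 = 23 March 2005; done 9 February 2005 — 12 days before the window opened.
Later steps need not be reached.

Step 1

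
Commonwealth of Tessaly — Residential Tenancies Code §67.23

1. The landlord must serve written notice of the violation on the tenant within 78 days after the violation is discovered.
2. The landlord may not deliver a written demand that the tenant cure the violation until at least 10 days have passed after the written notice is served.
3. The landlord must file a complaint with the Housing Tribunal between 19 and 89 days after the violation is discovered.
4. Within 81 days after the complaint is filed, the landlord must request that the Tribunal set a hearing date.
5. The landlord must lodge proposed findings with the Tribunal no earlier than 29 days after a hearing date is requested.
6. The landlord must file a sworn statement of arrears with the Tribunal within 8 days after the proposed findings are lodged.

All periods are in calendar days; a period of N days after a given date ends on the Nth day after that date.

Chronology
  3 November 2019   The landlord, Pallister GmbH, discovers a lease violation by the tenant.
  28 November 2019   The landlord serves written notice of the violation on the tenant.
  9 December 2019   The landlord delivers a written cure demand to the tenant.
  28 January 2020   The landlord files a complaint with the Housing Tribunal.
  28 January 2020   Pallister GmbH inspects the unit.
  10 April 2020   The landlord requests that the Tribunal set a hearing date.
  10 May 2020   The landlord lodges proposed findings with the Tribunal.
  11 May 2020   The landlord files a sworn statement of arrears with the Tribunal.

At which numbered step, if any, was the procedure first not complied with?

(1) due by 3 November 2019 + 78 days = 20 January 2020; completed 28 November 2019, before the deadline.
(2) permitted from 28 November 2019 + 10 days = 8 December 2019 onward; 9 December 2019 is on or after that date.
(3) the permitted window runs from 3 November 2019 + 19 = 22 November 2019 to 3 November 2019 + 89 = 31 January 2020; done 28 January 2020, which is between those dates.
(4) due by 28 January 2020 + 81 days = 18 April 2020; 10 April 2020 is within that limit.
(5) permitted from 10 April 2020 + 29 days = 9 May 2020 onward; 10 May 2020 is on or after that date.
(6) due by 10 May 2020 + 8 days = 18 May 2020; done 11 May 2020 — timely.

None — every step was satisfied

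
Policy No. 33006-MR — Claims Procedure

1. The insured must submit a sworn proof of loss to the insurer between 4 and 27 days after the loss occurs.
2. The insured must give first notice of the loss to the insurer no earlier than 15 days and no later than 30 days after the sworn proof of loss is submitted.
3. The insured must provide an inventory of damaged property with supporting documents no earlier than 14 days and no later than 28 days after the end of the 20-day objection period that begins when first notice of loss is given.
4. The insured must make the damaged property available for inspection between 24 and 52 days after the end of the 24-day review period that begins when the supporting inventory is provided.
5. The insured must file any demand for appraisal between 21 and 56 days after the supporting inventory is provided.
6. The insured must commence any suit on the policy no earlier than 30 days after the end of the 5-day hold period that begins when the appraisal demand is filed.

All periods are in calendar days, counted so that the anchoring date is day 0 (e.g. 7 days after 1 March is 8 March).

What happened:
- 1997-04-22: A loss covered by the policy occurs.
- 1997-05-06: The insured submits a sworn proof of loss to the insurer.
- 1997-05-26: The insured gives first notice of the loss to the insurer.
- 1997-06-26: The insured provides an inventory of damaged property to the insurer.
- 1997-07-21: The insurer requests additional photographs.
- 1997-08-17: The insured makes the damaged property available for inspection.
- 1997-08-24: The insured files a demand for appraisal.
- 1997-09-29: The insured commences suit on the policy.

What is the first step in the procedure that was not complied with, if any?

Step 1 — 4 and 27 days from 1997-04-22 (when the loss occurs) are 1997-04-26 and 1997-05-19 respectively; done 1997-05-06 — within the window.
Step 2 — 15 and 30 days from 1997-05-06 (when the sworn proof of loss is submitted) are 1997-05-21 and 1997-06-05 respectively; done 1997-05-26, which is between those dates.
Step 3 — 14 and 28 days from 1997-06-15 (end of the 20-day objection period, which began when first notice of loss is given on 1997-05-26) are 1997-06-29 and 1997-07-13 respectively; done 1997-06-26 — 3 days before the window opened.
The analysis stops there.

Step 3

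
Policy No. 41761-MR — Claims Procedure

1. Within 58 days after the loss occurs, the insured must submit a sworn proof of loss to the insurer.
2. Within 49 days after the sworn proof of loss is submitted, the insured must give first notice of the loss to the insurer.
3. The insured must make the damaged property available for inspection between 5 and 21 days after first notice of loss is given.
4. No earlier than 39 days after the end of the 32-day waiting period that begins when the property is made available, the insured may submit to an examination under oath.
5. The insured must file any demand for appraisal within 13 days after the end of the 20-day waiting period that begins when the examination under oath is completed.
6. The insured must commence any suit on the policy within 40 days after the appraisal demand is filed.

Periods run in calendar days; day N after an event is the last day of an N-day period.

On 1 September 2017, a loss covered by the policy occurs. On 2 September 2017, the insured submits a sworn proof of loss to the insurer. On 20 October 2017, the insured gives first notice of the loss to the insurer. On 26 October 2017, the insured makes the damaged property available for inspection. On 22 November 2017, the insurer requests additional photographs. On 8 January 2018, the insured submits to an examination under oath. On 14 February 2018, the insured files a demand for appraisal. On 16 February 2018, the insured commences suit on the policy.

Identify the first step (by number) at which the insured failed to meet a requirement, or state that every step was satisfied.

Step 5

Step 1: 58 days after 1 September 2017 (when the loss occurs) is 29 October 2017; 2 September 2017 is within that limit.
Step 2: 49 days after 2 September 2017 (when the sworn proof of loss is submitted) is 21 October 2017; completed 20 October 2017, before the deadline.
Step 3: the window is 5–21 days after 20 October 2017 (when first notice of loss is given), so 25 October 2017 through 10 November 2017; done 26 October 2017 — within the window.
Step 4: the earliest permitted date is 39 days after 27 November 2017 (end of the 32-day waiting period, which began when the property is made available on 26 October 2017), i.e. 5 January 2018; done 8 January 2018, after the minimum wait.
Step 5: 13 days after 28 January 2018 (end of the 20-day waiting period, which began when the examination under oath is completed on 8 January 2018) is 10 February 2018; 14 February 2018 misses that deadline by 4 days.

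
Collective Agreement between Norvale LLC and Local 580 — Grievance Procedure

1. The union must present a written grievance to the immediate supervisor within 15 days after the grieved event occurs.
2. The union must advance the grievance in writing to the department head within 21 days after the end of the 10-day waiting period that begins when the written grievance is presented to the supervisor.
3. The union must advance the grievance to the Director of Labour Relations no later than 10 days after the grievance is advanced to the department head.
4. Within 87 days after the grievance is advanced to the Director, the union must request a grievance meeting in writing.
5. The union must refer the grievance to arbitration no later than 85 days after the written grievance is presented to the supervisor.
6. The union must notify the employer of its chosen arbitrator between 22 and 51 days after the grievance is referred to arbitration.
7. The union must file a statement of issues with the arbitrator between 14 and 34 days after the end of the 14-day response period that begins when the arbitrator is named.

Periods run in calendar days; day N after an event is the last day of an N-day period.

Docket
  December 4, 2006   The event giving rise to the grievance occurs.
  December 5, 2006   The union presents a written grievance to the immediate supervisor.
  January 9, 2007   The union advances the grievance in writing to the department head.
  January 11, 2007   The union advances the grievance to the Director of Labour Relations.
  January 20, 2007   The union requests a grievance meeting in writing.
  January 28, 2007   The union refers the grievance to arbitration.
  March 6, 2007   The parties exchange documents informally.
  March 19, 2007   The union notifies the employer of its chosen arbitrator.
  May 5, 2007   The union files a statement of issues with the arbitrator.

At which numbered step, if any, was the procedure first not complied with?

Step 2

Step 1 — counting 15 days from December 4, 2006 (when the grieved event occurs) gives a deadline of December 19, 2006; done December 5, 2006 — timely.
Step 2 — counting 21 days from December 15, 2006 (end of the 10-day waiting period, which began when the written grievance is presented to the supervisor on December 5, 2006) gives a deadline of January 5, 2007; not done until January 9, 2007, 4 days after the deadline.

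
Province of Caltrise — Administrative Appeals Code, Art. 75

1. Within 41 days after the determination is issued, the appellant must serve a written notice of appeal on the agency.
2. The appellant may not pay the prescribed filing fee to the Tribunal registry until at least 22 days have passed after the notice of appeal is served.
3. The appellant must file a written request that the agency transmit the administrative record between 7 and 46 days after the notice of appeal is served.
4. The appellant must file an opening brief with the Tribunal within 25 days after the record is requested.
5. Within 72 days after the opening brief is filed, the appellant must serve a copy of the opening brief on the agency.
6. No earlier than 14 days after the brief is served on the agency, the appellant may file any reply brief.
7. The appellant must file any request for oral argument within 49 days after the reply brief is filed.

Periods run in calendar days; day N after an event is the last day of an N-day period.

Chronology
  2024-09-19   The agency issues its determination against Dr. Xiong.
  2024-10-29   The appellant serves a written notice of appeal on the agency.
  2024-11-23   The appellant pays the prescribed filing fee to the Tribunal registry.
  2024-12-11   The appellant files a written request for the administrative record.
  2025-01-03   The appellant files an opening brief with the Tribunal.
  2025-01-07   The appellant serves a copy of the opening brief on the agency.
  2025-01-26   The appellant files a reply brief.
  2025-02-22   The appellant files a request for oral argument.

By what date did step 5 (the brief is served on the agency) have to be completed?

2025-03-16

Step 5 runs from 2025-01-03, when the opening brief is filed. 72 days after 2025-01-03 is 2025-03-16.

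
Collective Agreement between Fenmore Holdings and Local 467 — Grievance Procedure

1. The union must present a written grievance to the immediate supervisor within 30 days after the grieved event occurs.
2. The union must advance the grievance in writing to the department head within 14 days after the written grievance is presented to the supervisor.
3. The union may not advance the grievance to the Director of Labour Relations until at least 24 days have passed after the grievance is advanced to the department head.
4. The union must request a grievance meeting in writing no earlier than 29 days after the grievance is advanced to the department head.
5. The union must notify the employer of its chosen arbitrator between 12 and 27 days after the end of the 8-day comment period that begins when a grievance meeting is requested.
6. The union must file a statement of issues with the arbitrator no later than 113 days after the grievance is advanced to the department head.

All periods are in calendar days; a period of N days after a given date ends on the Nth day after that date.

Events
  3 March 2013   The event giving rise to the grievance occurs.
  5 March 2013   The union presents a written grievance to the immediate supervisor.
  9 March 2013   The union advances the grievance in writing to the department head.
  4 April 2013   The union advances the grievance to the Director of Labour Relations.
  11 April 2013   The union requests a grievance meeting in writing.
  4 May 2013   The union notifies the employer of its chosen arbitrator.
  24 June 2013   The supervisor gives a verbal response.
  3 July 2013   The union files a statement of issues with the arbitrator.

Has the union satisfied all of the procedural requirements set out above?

No

(1) due by 3 March 2013 + 30 days = 2 April 2013; done 5 March 2013 — timely.
(2) due by 5 March 2013 + 14 days = 19 March 2013; 9 March 2013 is within that limit.
(3) permitted from 9 March 2013 + 24 days = 2 April 2013 onward; done 4 April 2013 — permitted.
(4) permitted from 9 March 2013 + 29 days = 7 April 2013 onward; 11 April 2013 is on or after that date.
(5) the permitted window runs from 19 April 2013 + 12 = 1 May 2013 to 19 April 2013 + 27 = 16 May 2013; done 4 May 2013, which is between those dates.
(6) due by 9 March 2013 + 113 days = 30 June 2013; done 3 July 2013 — 3 days late.
That is the first point of non-compliance.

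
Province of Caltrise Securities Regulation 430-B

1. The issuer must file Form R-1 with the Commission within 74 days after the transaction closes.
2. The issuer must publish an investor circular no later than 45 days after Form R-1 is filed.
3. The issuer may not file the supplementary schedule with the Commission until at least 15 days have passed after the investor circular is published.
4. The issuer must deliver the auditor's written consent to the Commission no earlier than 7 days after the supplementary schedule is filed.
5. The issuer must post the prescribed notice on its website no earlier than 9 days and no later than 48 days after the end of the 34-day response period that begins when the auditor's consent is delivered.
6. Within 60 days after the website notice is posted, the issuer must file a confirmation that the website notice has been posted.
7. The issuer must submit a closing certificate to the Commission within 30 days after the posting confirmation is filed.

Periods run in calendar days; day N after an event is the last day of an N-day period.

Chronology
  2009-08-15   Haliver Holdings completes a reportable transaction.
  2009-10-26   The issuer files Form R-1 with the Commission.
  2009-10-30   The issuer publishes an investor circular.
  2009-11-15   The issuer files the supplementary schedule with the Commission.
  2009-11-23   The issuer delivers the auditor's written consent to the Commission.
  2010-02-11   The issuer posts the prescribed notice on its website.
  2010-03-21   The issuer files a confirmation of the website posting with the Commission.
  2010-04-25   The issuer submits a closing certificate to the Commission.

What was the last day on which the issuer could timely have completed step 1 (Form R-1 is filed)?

2009-10-28

Step 1 runs from 2009-08-15, when the transaction closes. 74 days after 2009-08-15 is 2009-10-28.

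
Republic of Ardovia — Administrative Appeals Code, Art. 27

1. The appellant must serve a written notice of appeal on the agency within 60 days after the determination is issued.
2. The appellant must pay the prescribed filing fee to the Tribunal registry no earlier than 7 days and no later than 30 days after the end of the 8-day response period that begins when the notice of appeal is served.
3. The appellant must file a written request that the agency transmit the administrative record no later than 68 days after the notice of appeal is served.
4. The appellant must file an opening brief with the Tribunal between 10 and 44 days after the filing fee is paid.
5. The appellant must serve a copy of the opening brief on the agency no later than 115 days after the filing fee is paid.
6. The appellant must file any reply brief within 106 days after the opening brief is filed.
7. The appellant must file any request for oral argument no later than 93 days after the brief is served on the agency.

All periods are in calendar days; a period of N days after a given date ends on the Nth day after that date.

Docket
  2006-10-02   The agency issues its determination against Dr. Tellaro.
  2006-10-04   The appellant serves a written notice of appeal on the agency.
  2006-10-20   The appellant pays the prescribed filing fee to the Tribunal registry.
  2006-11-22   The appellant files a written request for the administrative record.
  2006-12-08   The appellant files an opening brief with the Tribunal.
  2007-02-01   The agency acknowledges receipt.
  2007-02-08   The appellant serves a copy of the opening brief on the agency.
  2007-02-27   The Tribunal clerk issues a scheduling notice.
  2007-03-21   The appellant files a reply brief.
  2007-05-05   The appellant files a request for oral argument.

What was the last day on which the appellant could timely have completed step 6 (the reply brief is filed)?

2007-03-24

Step 6 runs from 2006-12-08, when the opening brief is filed. 106 days after 2006-12-08 is 2007-03-24.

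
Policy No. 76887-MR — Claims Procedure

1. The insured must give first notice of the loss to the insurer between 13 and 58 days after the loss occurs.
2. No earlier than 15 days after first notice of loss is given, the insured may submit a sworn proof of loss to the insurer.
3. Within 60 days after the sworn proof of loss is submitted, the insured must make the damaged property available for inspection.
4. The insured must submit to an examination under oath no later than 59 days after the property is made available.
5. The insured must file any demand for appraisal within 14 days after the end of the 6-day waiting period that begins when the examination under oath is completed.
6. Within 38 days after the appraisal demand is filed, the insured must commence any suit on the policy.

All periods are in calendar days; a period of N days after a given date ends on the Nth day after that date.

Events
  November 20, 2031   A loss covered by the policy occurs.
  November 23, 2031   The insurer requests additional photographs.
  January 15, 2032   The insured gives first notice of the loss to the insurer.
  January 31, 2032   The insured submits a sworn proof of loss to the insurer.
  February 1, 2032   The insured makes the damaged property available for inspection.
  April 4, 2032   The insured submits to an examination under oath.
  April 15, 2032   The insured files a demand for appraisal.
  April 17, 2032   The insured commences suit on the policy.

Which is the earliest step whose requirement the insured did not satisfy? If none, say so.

Step 4

(1) the permitted window runs from November 20, 2031 + 13 = December 3, 2031 to November 20, 2031 + 58 = January 17, 2032; done January 15, 2032, which is between those dates.
(2) permitted from January 15, 2032 + 15 days = January 30, 2032 onward; January 31, 2032 is on or after that date.
(3) due by January 31, 2032 + 60 days = March 31, 2032; February 1, 2032 is within that limit.
(4) due by February 1, 2032 + 59 days = March 31, 2032; April 4, 2032 misses that deadline by 4 days.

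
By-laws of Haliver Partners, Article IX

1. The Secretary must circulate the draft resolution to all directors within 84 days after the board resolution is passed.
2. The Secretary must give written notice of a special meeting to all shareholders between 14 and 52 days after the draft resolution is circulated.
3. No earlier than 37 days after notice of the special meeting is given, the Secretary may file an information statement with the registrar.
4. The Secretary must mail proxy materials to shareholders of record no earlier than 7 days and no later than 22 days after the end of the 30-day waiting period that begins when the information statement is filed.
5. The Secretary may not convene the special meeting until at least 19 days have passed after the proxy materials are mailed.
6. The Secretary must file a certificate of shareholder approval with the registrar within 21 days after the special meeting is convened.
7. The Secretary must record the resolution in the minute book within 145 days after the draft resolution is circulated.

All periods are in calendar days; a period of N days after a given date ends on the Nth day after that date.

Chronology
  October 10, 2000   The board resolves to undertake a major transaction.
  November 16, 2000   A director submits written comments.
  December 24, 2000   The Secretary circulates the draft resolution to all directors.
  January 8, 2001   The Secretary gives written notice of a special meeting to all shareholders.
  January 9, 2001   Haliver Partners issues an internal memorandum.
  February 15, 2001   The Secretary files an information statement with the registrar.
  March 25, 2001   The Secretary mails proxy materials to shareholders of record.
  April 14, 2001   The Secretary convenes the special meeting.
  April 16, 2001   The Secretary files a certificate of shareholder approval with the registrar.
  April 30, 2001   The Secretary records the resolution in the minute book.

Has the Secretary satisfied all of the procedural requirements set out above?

(1) due by October 10, 2000 + 84 days = January 2, 2001; December 24, 2000 is within that limit.
(2) the permitted window runs from December 24, 2000 + 14 = January 7, 2001 to December 24, 2000 + 52 = February 14, 2001; January 8, 2001 falls inside that range.
(3) permitted from January 8, 2001 + 37 days = February 14, 2001 onward; done February 15, 2001, after the minimum wait.
(4) the permitted window runs from March 17, 2001 + 7 = March 24, 2001 to March 17, 2001 + 22 = April 8, 2001; March 25, 2001 falls inside that range.
(5) permitted from March 25, 2001 + 19 days = April 13, 2001 onward; April 14, 2001 is on or after that date.
(6) due by April 14, 2001 + 21 days = May 5, 2001; April 16, 2001 is within that limit.
(7) due by December 24, 2000 + 145 days = May 18, 2001; April 30, 2001 is within that limit.

Yes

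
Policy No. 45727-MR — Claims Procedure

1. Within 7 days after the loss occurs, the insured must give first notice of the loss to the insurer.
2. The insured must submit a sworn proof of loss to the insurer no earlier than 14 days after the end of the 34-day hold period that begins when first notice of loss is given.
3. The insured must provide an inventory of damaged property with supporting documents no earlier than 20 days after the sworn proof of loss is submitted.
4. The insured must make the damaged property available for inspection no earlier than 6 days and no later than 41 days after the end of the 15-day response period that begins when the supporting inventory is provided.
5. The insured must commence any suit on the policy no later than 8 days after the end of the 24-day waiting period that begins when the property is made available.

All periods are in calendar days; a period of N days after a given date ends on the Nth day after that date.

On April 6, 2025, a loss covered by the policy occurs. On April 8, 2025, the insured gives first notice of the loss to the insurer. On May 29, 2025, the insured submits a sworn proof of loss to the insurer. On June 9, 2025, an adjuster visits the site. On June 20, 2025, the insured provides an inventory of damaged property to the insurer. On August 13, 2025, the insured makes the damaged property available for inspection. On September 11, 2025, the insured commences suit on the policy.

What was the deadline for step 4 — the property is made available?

The supporting inventory is provided on June 20, 2025; the 15-day response period therefore ends July 5, 2025, and step 4 runs from that date. The window is 6–41 days after July 5, 2025; it closes on August 15, 2025.

August 15, 2025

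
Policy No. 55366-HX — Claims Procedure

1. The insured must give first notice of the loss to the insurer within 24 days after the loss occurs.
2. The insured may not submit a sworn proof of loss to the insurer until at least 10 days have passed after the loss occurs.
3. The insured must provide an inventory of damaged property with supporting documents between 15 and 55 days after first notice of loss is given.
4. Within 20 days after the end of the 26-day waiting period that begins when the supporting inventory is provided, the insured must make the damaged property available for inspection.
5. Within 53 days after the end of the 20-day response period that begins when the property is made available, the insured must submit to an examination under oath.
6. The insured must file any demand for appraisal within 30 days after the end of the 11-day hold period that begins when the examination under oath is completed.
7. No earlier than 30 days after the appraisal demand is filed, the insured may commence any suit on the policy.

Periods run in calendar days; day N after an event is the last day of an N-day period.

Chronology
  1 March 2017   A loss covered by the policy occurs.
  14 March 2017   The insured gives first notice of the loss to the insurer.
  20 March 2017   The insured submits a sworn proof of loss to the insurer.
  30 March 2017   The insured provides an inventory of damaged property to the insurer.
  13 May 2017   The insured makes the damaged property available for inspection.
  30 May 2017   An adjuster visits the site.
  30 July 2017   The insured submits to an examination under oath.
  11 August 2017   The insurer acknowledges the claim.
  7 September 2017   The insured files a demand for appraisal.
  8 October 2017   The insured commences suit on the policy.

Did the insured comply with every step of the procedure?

Step 1 — counting 24 days from 1 March 2017 (when the loss occurs) gives a deadline of 25 March 2017; done 14 March 2017 — timely.
Step 2 — must wait 10 days from 1 March 2017 (when the loss occurs), so not before 11 March 2017; done 20 March 2017, after the minimum wait.
Step 3 — 15 and 55 days from 14 March 2017 (when first notice of loss is given) are 29 March 2017 and 8 May 2017 respectively; done 30 March 2017 — within the window.
Step 4 — counting 20 days from 25 April 2017 (end of the 26-day waiting period, which began when the supporting inventory is provided on 30 March 2017) gives a deadline of 15 May 2017; completed 13 May 2017, before the deadline.
Step 5 — counting 53 days from 2 June 2017 (end of the 20-day response period, which began when the property is made available on 13 May 2017) gives a deadline of 25 July 2017; not done until 30 July 2017, 5 days after the deadline.
The procedure was therefore not followed at step 5.

No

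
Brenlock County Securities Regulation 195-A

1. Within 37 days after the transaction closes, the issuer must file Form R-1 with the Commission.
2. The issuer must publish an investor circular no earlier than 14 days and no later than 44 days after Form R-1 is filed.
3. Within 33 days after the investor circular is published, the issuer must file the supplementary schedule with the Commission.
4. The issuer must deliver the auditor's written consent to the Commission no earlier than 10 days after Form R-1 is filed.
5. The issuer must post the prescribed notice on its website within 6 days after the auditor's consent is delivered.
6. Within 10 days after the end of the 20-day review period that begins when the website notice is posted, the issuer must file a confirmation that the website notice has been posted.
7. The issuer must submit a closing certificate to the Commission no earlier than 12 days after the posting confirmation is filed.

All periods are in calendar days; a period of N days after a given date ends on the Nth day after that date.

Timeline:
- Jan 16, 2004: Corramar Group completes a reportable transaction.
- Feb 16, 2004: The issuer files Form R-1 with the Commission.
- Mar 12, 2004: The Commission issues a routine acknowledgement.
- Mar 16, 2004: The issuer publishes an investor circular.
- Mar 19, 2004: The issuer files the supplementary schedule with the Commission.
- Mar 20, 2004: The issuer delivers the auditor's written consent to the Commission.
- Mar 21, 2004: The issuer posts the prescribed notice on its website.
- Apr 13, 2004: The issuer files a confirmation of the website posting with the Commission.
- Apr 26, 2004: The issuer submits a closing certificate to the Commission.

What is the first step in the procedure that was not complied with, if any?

Step 1 — counting 37 days from Jan 16, 2004 (when the transaction closes) gives a deadline of Feb 22, 2004; done Feb 16, 2004 — timely.
Step 2 — 14 and 44 days from Feb 16, 2004 (when Form R-1 is filed) are Mar 1, 2004 and Mar 31, 2004 respectively; done Mar 16, 2004, which is between those dates.
Step 3 — counting 33 days from Mar 16, 2004 (when the investor circular is published) gives a deadline of Apr 18, 2004; completed Mar 19, 2004, before the deadline.
Step 4 — must wait 10 days from Feb 16, 2004 (when Form R-1 is filed), so not before Feb 26, 2004; Mar 20, 2004 is on or after that date.
Step 5 — counting 6 days from Mar 20, 2004 (when the auditor's consent is delivered) gives a deadline of Mar 26, 2004; completed Mar 21, 2004, before the deadline.
Step 6 — counting 10 days from Apr 10, 2004 (end of the 20-day review period, which began when the website notice is posted on Mar 21, 2004) gives a deadline of Apr 20, 2004; Apr 13, 2004 is within that limit.
Step 7 — must wait 12 days from Apr 13, 2004 (when the posting confirmation is filed), so not before Apr 25, 2004; done Apr 26, 2004, after the minimum wait.

None — every step was satisfied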